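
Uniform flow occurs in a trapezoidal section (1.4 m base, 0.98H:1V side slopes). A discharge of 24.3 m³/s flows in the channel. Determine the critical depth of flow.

y_c = 2.03 m

At critical depth, Q² T / (g A³) = 1, i.e. A³/T = Q²/g = 24.3²/9.81 = 60.19.
At y = 2.53 m: A³/T = 148.7 — too large.
At y = 1.67 m: A³/T = 27.91 — too small.
At y = 2.03 m: A³/T = 60.56 — ≈ 60.19.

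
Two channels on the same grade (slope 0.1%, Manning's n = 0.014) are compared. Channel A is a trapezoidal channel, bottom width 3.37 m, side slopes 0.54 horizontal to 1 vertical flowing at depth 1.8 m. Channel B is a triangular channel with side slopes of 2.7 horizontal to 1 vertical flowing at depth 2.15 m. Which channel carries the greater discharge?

Channel A: With bottom width b = 3.37 m and side slope z = 0.54: A = (b + zy)y = (3.37 + 0.54×1.8)×1.8 = 7.816 m²; P = b + 2y√(1+z²) = 3.37 + 2×1.8×1.136 = 7.461 m. Hydraulic radius R = A/P = 7.816/7.461 = 1.047 m. Q_A = (1/0.014)·7.816·1.047^(2/3)·√0.001 = 18.21 m³/s.
Channel B: For a triangular section with side slope z = 2.7: A = zy² = 2.7×2.15² = 12.48 m²; P = 2y√(1+z²) = 2×2.15×2.879 = 12.38 m. Hydraulic radius R = A/P = 12.48/12.38 = 1.008 m. Q_B = (1/0.014)·12.48·1.008^(2/3)·√0.001 = 28.34 m³/s.
Q_A = 18.21 m³/s vs Q_B = 28.34 m³/s, so channel B carries more.

channel B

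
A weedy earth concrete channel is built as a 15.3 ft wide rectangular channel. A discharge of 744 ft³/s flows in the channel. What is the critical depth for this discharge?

y_c = 4.19 ft

For a rectangular channel, critical depth y_c = (q²/g)^(1/3) where q = Q/b = 744/15.3 = 48.63 ft²/s.
So y_c = (48.63²/32.2)^(1/3) = 4.19 ft.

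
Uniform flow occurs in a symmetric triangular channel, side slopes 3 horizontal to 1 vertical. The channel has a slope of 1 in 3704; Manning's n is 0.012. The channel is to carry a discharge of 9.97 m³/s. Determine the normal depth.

y_n = 1.68 m

Manning's equation rearranged: A R^(2/3) = nQ / (1·√S) = 0.012 × 9.97 / (√0.00027) = 7.281.
At y = 1.51 m: A R^(2/3) = 5.476 — short.
At y = 2.08 m: A R^(2/3) = 12.86 — over.
At y = 1.68 m: A R^(2/3) = 7.278 — ≈ 7.281.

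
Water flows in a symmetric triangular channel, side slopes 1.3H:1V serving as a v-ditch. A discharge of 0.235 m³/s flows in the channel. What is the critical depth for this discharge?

y_c = 0.367 m

At critical depth, Q² T / (g A³) = 1, i.e. A³/T = Q²/g = 0.235²/9.81 = 0.005629.
Try y = 0.467 m: A³/T = 0.01877 — high.
Try y = 0.285 m: A³/T = 0.001589 — low.
Try y = 0.367 m: A³/T = 0.005626 — close enough.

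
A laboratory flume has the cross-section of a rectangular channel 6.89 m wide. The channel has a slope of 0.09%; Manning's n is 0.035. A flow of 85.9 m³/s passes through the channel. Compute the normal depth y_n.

y_n = 8.08 m

Manning's equation rearranged: A R^(2/3) = nQ / (1·√S) = 0.035 × 85.9 / (√0.0009) = 100.2.
At y = 9.56 m: A R^(2/3) = 122.4 — high.
At y = 6.02 m: A R^(2/3) = 69.97 — low.
At y = 8.08 m: A R^(2/3) = 100.2 — close enough.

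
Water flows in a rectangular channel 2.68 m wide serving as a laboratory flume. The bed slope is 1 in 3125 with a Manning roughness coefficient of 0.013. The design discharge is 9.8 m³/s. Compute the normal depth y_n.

y_n = 2.83 m

Manning's equation rearranged: A R^(2/3) = nQ / (1·√S) = 0.013 × 9.8 / (√0.00032) = 7.122.
Trying y = 2.48 m: A R^(2/3) = 6.057 — low.
Trying y = 3.34 m: A R^(2/3) = 8.689 — high.
Trying y = 2.83 m: A R^(2/3) = 7.119 — close enough.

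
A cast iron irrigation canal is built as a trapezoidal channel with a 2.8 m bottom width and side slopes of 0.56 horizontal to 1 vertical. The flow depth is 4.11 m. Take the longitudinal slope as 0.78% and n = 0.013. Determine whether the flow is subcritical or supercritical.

supercritical

With bottom width b = 2.8 m and side slope z = 0.56: A = (b + zy)y = (2.8 + 0.56×4.11)×4.11 = 20.97 m²; P = b + 2y√(1+z²) = 2.8 + 2×4.11×1.146 = 12.22 m.
Hydraulic radius R = A/P = 20.97/12.22 = 1.716 m.
V = (1/n) R^(2/3) √S = (1/0.013) × 1.716^(2/3) × √0.0078 = 9.736 m/s. Hydraulic depth D_h = A/T = 20.97/7.403 = 2.832 m.
Froude number Fr = V/√(g·D_h) = 9.736/√(9.81×2.832) = 1.85, which is greater than 1, so the flow is supercritical.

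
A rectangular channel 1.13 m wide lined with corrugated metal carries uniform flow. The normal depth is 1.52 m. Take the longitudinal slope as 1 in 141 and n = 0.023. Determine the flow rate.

Q = 3.48 m³/s

Flow area A = b·y = 1.13 × 1.52 = 1.718 m². Wetted perimeter P = b + 2y = 1.13 + 2×1.52 = 4.17 m.
Hydraulic radius R = A/P = 1.718/4.17 = 0.4119 m.
Manning's equation: Q = (1/n) A R^(2/3) S^(1/2) = (1/0.023) × 1.718 × 0.4119^(2/3) × 0.007092^(1/2) = 3.48 m³/s.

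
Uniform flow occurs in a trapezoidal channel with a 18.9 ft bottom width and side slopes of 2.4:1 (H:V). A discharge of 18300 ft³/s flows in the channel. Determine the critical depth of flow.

At critical depth, Q² T / (g A³) = 1, i.e. A³/T = Q²/g = 18300²/32.2 = 10400000.
At y = 13.5 ft: A³/T = 3969000 — too small.
At y = 20.5 ft: A³/T = 23200000 — too large.
At y = 17 ft: A³/T = 10400000 — ≈ 10400000.

y_c = 17 ft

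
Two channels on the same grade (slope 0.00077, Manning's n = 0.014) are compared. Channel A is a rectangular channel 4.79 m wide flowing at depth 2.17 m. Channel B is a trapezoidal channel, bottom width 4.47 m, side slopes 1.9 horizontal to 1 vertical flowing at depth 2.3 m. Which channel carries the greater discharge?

Channel A: Flow area A = b·y = 4.79 × 2.17 = 10.39 m². Wetted perimeter P = b + 2y = 4.79 + 2×2.17 = 9.13 m. Hydraulic radius R = A/P = 10.39/9.13 = 1.138 m. Q_A = (1/0.014)·10.39·1.138^(2/3)·√0.00077 = 22.46 m³/s.
Channel B: With bottom width b = 4.47 m and side slope z = 1.9: A = (b + zy)y = (4.47 + 1.9×2.3)×2.3 = 20.33 m²; P = b + 2y√(1+z²) = 4.47 + 2×2.3×2.147 = 14.35 m. Hydraulic radius R = A/P = 20.33/14.35 = 1.417 m. Q_B = (1/0.014)·20.33·1.417^(2/3)·√0.00077 = 50.85 m³/s.
Q_A = 22.46 m³/s vs Q_B = 50.85 m³/s, so channel B carries more.

channel B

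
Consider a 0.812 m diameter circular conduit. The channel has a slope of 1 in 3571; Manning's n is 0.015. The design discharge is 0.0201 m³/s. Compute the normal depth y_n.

y_n = 0.174 m

Manning's equation rearranged: A R^(2/3) = nQ / (1·√S) = 0.015 × 0.0201 / (√0.00028) = 0.01802.
Trying y = 0.199 m: A R^(2/3) = 0.02355 — high.
Trying y = 0.15 m: A R^(2/3) = 0.01333 — low.
Trying y = 0.174 m: A R^(2/3) = 0.01801 — close enough.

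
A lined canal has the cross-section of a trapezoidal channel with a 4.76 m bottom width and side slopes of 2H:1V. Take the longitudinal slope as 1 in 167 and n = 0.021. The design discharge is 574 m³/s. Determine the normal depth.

y_n = 5.18 m

Manning's equation rearranged: A R^(2/3) = nQ / (1·√S) = 0.021 × 574 / (√0.005988) = 155.8.
Try y = 6.22 m: A R^(2/3) = 236.4 — too large.
Try y = 5.18 m: A R^(2/3) = 155.8 — matches.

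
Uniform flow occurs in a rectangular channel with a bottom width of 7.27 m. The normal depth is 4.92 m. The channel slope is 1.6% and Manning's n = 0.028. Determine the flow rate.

Q = 264 m³/s

Flow area A = b·y = 7.27 × 4.92 = 35.77 m². Wetted perimeter P = b + 2y = 7.27 + 2×4.92 = 17.11 m.
Hydraulic radius R = A/P = 35.77/17.11 = 2.09 m.
Manning's equation: Q = (1/n) A R^(2/3) S^(1/2) = (1/0.028) × 35.77 × 2.09^(2/3) × 0.016^(1/2) = 264 m³/s.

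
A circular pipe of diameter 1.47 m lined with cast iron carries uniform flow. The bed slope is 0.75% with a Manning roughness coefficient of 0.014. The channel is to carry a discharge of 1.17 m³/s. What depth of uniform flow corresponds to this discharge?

Manning's equation rearranged: A R^(2/3) = nQ / (1·√S) = 0.014 × 1.17 / (√0.0075) = 0.1891.
At y = 0.354 m: A R^(2/3) = 0.1107 — low.
At y = 0.552 m: A R^(2/3) = 0.2612 — high.
At y = 0.465 m: A R^(2/3) = 0.1889 — close enough.

y_n = 0.465 m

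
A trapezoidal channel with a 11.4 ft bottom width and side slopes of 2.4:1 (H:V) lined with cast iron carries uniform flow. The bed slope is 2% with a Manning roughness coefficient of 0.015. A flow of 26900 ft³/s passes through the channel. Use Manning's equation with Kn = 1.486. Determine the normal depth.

Manning's equation rearranged: A R^(2/3) = nQ / (1.486·√S) = 0.015 × 26900 / (1.486 × √0.02) = 1920.
Trying y = 10.8 ft: A R^(2/3) = 1326 — short.
Trying y = 15.9 ft: A R^(2/3) = 3250 — over.
Trying y = 12.7 ft: A R^(2/3) = 1922 — ≈ 1920.

y_n = 12.7 ft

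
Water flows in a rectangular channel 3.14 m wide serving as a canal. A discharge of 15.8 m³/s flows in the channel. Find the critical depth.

For a rectangular channel, critical depth y_c = (q²/g)^(1/3) where q = Q/b = 15.8/3.14 = 5.032 m²/s.
So y_c = (5.032²/9.81)^(1/3) = 1.37 m.

y_c = 1.37 m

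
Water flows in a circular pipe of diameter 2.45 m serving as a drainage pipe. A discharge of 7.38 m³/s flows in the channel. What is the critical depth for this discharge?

At critical depth, Q² T / (g A³) = 1, i.e. A³/T = Q²/g = 7.38²/9.81 = 5.552.
Try y = 1.4 m: A³/T = 8.903 — high.
Try y = 1.24 m: A³/T = 5.6 — matches.

y_c = 1.24 m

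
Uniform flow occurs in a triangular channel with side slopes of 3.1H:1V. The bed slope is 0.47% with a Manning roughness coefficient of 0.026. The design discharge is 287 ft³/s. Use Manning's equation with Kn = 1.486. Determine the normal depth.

Manning's equation rearranged: A R^(2/3) = nQ / (1.486·√S) = 0.026 × 287 / (1.486 × √0.0047) = 73.25.
Trying y = 3.1 ft: A R^(2/3) = 38.6 — low.
Trying y = 3.94 ft: A R^(2/3) = 73.17 — close enough.

y_n = 3.94 ft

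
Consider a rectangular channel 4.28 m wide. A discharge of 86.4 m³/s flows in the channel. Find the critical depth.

y_c = 3.46 m

For a rectangular channel, critical depth y_c = (q²/g)^(1/3) where q = Q/b = 86.4/4.28 = 20.19 m²/s.
So y_c = (20.19²/9.81)^(1/3) = 3.46 m.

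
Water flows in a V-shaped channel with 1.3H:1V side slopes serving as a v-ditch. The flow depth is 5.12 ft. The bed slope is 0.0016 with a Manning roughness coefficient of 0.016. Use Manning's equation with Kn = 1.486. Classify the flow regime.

For a triangular section with side slope z = 1.3: A = zy² = 1.3×5.12² = 34.08 ft²; P = 2y√(1+z²) = 2×5.12×1.64 = 16.79 ft.
Hydraulic radius R = A/P = 34.08/16.79 = 2.029 ft.
V = (1.486/n) R^(2/3) √S = (1.486/0.016) × 2.029^(2/3) × √0.0016 = 5.954 ft/s. Hydraulic depth D_h = A/T = 34.08/13.31 = 2.56 ft.
Froude number Fr = V/√(g·D_h) = 5.954/√(32.2×2.56) = 0.656, which is less than 1, so the flow is subcritical.

subcritical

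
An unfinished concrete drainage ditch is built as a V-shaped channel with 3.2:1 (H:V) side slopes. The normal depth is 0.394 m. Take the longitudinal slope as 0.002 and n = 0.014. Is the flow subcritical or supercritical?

subcritical

For a triangular section with side slope z = 3.2: A = zy² = 3.2×0.394² = 0.4968 m²; P = 2y√(1+z²) = 2×0.394×3.353 = 2.642 m.
Hydraulic radius R = A/P = 0.4968/2.642 = 0.188 m.
V = (1/n) R^(2/3) √S = (1/0.014) × 0.188^(2/3) × √0.002 = 1.048 m/s. Hydraulic depth D_h = A/T = 0.4968/2.522 = 0.197 m.
Froude number Fr = V/√(g·D_h) = 1.048/√(9.81×0.197) = 0.754, which is less than 1, so the flow is subcritical.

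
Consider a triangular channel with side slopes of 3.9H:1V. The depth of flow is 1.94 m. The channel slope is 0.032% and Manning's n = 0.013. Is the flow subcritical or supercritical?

subcritical

For a triangular section with side slope z = 3.9: A = zy² = 3.9×1.94² = 14.68 m²; P = 2y√(1+z²) = 2×1.94×4.026 = 15.62 m.
Hydraulic radius R = A/P = 14.68/15.62 = 0.9396 m.
V = (1/n) R^(2/3) √S = (1/0.013) × 0.9396^(2/3) × √0.00032 = 1.32 m/s. Hydraulic depth D_h = A/T = 14.68/15.13 = 0.97 m.
Froude number Fr = V/√(g·D_h) = 1.32/√(9.81×0.97) = 0.428, which is less than 1, so the flow is subcritical.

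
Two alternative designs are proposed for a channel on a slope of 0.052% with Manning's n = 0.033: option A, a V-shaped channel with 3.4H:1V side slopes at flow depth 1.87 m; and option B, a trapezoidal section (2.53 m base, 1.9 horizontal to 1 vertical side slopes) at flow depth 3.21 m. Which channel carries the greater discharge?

channel B

Channel A: For a triangular section with side slope z = 3.4: A = zy² = 3.4×1.87² = 11.89 m²; P = 2y√(1+z²) = 2×1.87×3.544 = 13.25 m. Hydraulic radius R = A/P = 11.89/13.25 = 0.897 m. Q_A = (1/0.033)·11.89·0.897^(2/3)·√0.00052 = 7.642 m³/s.
Channel B: With bottom width b = 2.53 m and side slope z = 1.9: A = (b + zy)y = (2.53 + 1.9×3.21)×3.21 = 27.7 m²; P = b + 2y√(1+z²) = 2.53 + 2×3.21×2.147 = 16.31 m. Hydraulic radius R = A/P = 27.7/16.31 = 1.698 m. Q_B = (1/0.033)·27.7·1.698^(2/3)·√0.00052 = 27.24 m³/s.
Q_A = 7.642 m³/s vs Q_B = 27.24 m³/s, so channel B carries more.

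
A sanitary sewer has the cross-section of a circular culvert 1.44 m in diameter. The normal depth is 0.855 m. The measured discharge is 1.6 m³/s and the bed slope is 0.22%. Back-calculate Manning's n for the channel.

For a circular section of diameter D = 1.44 m at depth y = 0.855 m, the central angle is θ = 2 arccos(1 − 2y/D) = 3.519 rad. Then A = (D²/8)(θ − sin θ) = 1.008 m² and P = Dθ/2 = 2.534 m.
Hydraulic radius R = A/P = 1.008/2.534 = 0.3977 m.
Rearranging Manning's equation: n = (1/Q) A R^(2/3) S^(1/2) = (1/1.6) × 1.008 × 0.3977^(2/3) × √0.0022 = 0.016.

n = 0.016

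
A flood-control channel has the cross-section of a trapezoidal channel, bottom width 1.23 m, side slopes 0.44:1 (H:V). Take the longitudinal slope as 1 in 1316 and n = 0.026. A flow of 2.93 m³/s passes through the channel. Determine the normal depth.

y_n = 1.76 m

Manning's equation rearranged: A R^(2/3) = nQ / (1·√S) = 0.026 × 2.93 / (√0.0007599) = 2.764.
Trying y = 1.93 m: A R^(2/3) = 3.273 — too large.
Trying y = 1.24 m: A R^(2/3) = 1.494 — too small.
Trying y = 1.76 m: A R^(2/3) = 2.768 — ≈ 2.764.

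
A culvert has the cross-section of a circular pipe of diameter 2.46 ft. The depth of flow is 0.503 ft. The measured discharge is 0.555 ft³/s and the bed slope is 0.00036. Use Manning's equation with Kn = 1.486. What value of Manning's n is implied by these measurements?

For a circular section of diameter D = 2.46 ft at depth y = 0.503 ft, the central angle is θ = 2 arccos(1 − 2y/D) = 1.877 rad. Then A = (D²/8)(θ − sin θ) = 0.6985 ft² and P = Dθ/2 = 2.309 ft.
Hydraulic radius R = A/P = 0.6985/2.309 = 0.3026 ft.
Rearranging Manning's equation: n = (1.486/Q) A R^(2/3) S^(1/2) = (1.486/0.555) × 0.6985 × 0.3026^(2/3) × √0.00036 = 0.016.

n = 0.016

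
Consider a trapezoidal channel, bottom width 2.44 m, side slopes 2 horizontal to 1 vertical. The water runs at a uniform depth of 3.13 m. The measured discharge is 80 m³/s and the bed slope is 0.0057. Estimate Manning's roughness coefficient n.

With bottom width b = 2.44 m and side slope z = 2: A = (b + zy)y = (2.44 + 2×3.13)×3.13 = 27.23 m²; P = b + 2y√(1+z²) = 2.44 + 2×3.13×2.236 = 16.44 m.
Hydraulic radius R = A/P = 27.23/16.44 = 1.657 m.
Rearranging Manning's equation: n = (1/Q) A R^(2/3) S^(1/2) = (1/80) × 27.23 × 1.657^(2/3) × √0.0057 = 0.036.

n = 0.036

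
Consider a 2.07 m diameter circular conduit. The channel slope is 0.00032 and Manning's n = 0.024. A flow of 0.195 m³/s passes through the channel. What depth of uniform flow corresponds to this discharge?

y_n = 0.485 m

Manning's equation rearranged: A R^(2/3) = nQ / (1·√S) = 0.024 × 0.195 / (√0.00032) = 0.2616.
Try y = 0.377 m: A R^(2/3) = 0.157 — too small.
Try y = 0.485 m: A R^(2/3) = 0.2612 — ≈ 0.2616.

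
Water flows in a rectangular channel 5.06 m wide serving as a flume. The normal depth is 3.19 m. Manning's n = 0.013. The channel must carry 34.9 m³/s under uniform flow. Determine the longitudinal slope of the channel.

S = 0.000499

Flow area A = b·y = 5.06 × 3.19 = 16.14 m². Wetted perimeter P = b + 2y = 5.06 + 2×3.19 = 11.44 m.
Hydraulic radius R = A/P = 16.14/11.44 = 1.411 m.
From Manning's equation, S = [nQ / (1 A R^(2/3))]² = [0.013 × 34.9 / (1 × 16.14 × 1.411^(2/3))]² = 0.000499.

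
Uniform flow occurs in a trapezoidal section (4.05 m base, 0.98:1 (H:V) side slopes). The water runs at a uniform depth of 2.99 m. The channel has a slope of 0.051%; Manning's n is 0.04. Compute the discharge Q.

Q = 16.7 m³/s

With bottom width b = 4.05 m and side slope z = 0.98: A = (b + zy)y = (4.05 + 0.98×2.99)×2.99 = 20.87 m²; P = b + 2y√(1+z²) = 4.05 + 2×2.99×1.4 = 12.42 m.
Hydraulic radius R = A/P = 20.87/12.42 = 1.68 m.
Manning's equation: Q = (1/n) A R^(2/3) S^(1/2) = (1/0.04) × 20.87 × 1.68^(2/3) × 0.00051^(1/2) = 16.7 m³/s.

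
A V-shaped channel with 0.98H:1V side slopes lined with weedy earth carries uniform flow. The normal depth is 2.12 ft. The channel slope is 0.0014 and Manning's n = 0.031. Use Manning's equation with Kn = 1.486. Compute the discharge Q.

Q = 6.47 ft³/s

For a triangular section with side slope z = 0.98: A = zy² = 0.98×2.12² = 4.405 ft²; P = 2y√(1+z²) = 2×2.12×1.4 = 5.937 ft.
Hydraulic radius R = A/P = 4.405/5.937 = 0.7419 ft.
Manning's equation: Q = (1.486/n) A R^(2/3) S^(1/2) = (1.486/0.031) × 4.405 × 0.7419^(2/3) × 0.0014^(1/2) = 6.47 ft³/s.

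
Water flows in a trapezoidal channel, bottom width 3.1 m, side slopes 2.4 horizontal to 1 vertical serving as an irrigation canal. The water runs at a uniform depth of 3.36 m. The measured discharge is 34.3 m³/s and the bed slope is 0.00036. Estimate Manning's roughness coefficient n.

With bottom width b = 3.1 m and side slope z = 2.4: A = (b + zy)y = (3.1 + 2.4×3.36)×3.36 = 37.51 m²; P = b + 2y√(1+z²) = 3.1 + 2×3.36×2.6 = 20.57 m.
Hydraulic radius R = A/P = 37.51/20.57 = 1.823 m.
Rearranging Manning's equation: n = (1/Q) A R^(2/3) S^(1/2) = (1/34.3) × 37.51 × 1.823^(2/3) × √0.00036 = 0.031.

n = 0.031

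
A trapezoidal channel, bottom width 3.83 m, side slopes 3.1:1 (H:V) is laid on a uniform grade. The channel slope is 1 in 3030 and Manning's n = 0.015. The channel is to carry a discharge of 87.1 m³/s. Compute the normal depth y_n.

y_n = 3.35 m

Manning's equation rearranged: A R^(2/3) = nQ / (1·√S) = 0.015 × 87.1 / (√0.00033) = 71.92.
Try y = 3.63 m: A R^(2/3) = 86.7 — too large.
Try y = 3.35 m: A R^(2/3) = 71.93 — matches.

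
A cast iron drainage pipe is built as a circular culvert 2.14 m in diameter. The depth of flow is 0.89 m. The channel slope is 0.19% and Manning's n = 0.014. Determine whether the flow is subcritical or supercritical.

For a circular section of diameter D = 2.14 m at depth y = 0.89 m, the central angle is θ = 2 arccos(1 − 2y/D) = 2.804 rad. Then A = (D²/8)(θ − sin θ) = 1.415 m² and P = Dθ/2 = 3 m.
Hydraulic radius R = A/P = 1.415/3 = 0.4717 m.
V = (1/n) R^(2/3) √S = (1/0.014) × 0.4717^(2/3) × √0.0019 = 1.887 m/s. Hydraulic depth D_h = A/T = 1.415/2.11 = 0.6708 m.
Froude number Fr = V/√(g·D_h) = 1.887/√(9.81×0.6708) = 0.735, which is less than 1, so the flow is subcritical.

subcritical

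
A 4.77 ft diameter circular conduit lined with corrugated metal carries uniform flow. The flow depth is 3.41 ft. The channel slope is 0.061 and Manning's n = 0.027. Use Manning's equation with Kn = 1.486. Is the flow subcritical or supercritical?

For a circular section of diameter D = 4.77 ft at depth y = 3.41 ft, the central angle is θ = 2 arccos(1 − 2y/D) = 4.03 rad. Then A = (D²/8)(θ − sin θ) = 13.67 ft² and P = Dθ/2 = 9.612 ft.
Hydraulic radius R = A/P = 13.67/9.612 = 1.422 ft.
V = (1.486/n) R^(2/3) √S = (1.486/0.027) × 1.422^(2/3) × √0.061 = 17.19 ft/s. Hydraulic depth D_h = A/T = 13.67/4.307 = 3.174 ft.
Froude number Fr = V/√(g·D_h) = 17.19/√(32.2×3.174) = 1.7, which is greater than 1, so the flow is supercritical.

supercritical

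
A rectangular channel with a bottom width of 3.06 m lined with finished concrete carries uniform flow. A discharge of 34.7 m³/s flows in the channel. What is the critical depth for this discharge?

For a rectangular channel, critical depth y_c = (q²/g)^(1/3) where q = Q/b = 34.7/3.06 = 11.34 m²/s.
So y_c = (11.34²/9.81)^(1/3) = 2.36 m.

y_c = 2.36 m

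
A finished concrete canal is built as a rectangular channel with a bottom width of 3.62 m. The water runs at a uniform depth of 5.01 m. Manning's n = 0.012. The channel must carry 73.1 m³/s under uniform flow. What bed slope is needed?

S = 0.0016

Flow area A = b·y = 3.62 × 5.01 = 18.14 m². Wetted perimeter P = b + 2y = 3.62 + 2×5.01 = 13.64 m.
Hydraulic radius R = A/P = 18.14/13.64 = 1.33 m.
From Manning's equation, S = [nQ / (1 A R^(2/3))]² = [0.012 × 73.1 / (1 × 18.14 × 1.33^(2/3))]² = 0.0016.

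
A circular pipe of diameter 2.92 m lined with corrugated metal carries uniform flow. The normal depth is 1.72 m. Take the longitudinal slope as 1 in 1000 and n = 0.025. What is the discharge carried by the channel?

Q = 4.48 m³/s

For a circular section of diameter D = 2.92 m at depth y = 1.72 m, the central angle is θ = 2 arccos(1 − 2y/D) = 3.5 rad. Then A = (D²/8)(θ − sin θ) = 4.103 m² and P = Dθ/2 = 5.11 m.
Hydraulic radius R = A/P = 4.103/5.11 = 0.8031 m.
Manning's equation: Q = (1/n) A R^(2/3) S^(1/2) = (1/0.025) × 4.103 × 0.8031^(2/3) × 0.001^(1/2) = 4.48 m³/s.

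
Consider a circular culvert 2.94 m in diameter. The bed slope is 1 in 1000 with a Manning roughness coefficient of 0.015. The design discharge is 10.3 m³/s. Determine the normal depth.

y_n = 2.15 m

Manning's equation rearranged: A R^(2/3) = nQ / (1·√S) = 0.015 × 10.3 / (√0.001) = 4.886.
At y = 1.5 m: A R^(2/3) = 2.86 — low.
At y = 2.38 m: A R^(2/3) = 5.466 — high.
At y = 2.15 m: A R^(2/3) = 4.892 — ≈ 4.886.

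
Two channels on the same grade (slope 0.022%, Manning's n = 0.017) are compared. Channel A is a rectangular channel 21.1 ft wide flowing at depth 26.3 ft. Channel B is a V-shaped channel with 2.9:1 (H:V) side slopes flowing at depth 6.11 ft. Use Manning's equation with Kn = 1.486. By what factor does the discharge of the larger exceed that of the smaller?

9.71

Channel A: Flow area A = b·y = 21.1 × 26.3 = 554.9 ft². Wetted perimeter P = b + 2y = 21.1 + 2×26.3 = 73.7 ft. Hydraulic radius R = A/P = 554.9/73.7 = 7.53 ft. Q_A = (1.486/0.017)·554.9·7.53^(2/3)·√0.00022 = 2764 ft³/s.
Channel B: For a triangular section with side slope z = 2.9: A = zy² = 2.9×6.11² = 108.3 ft²; P = 2y√(1+z²) = 2×6.11×3.068 = 37.49 ft. Hydraulic radius R = A/P = 108.3/37.49 = 2.888 ft. Q_B = (1.486/0.017)·108.3·2.888^(2/3)·√0.00022 = 284.7 ft³/s.
The larger discharge is 2764 ft³/s and the smaller is 284.7 ft³/s; the ratio is 9.71.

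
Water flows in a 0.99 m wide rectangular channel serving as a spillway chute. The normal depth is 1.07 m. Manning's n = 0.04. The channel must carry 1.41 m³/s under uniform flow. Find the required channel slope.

S = 0.012

Flow area A = b·y = 0.99 × 1.07 = 1.059 m². Wetted perimeter P = b + 2y = 0.99 + 2×1.07 = 3.13 m.
Hydraulic radius R = A/P = 1.059/3.13 = 0.3384 m.
From Manning's equation, S = [nQ / (1 A R^(2/3))]² = [0.04 × 1.41 / (1 × 1.059 × 0.3384^(2/3))]² = 0.012.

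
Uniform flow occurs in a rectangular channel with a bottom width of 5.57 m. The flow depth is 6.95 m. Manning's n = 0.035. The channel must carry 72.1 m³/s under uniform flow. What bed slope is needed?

S = 0.0017

Flow area A = b·y = 5.57 × 6.95 = 38.71 m². Wetted perimeter P = b + 2y = 5.57 + 2×6.95 = 19.47 m.
Hydraulic radius R = A/P = 38.71/19.47 = 1.988 m.
From Manning's equation, S = [nQ / (1 A R^(2/3))]² = [0.035 × 72.1 / (1 × 38.71 × 1.988^(2/3))]² = 0.0017.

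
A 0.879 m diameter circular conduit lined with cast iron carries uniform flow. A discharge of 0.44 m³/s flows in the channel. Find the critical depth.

y_c = 0.388 m

At critical depth, Q² T / (g A³) = 1, i.e. A³/T = Q²/g = 0.44²/9.81 = 0.01973.
At y = 0.278 m: A³/T = 0.005467 — short.
At y = 0.439 m: A³/T = 0.03164 — over.
At y = 0.388 m: A³/T = 0.01973 — ≈ 0.01973.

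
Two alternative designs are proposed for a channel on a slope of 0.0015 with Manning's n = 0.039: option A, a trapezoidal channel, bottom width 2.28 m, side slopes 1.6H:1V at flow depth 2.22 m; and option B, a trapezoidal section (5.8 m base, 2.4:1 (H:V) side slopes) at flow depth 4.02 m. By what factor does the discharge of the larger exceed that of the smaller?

Channel A: With bottom width b = 2.28 m and side slope z = 1.6: A = (b + zy)y = (2.28 + 1.6×2.22)×2.22 = 12.95 m²; P = b + 2y√(1+z²) = 2.28 + 2×2.22×1.887 = 10.66 m. Hydraulic radius R = A/P = 12.95/10.66 = 1.215 m. Q_A = (1/0.039)·12.95·1.215^(2/3)·√0.0015 = 14.64 m³/s.
Channel B: With bottom width b = 5.8 m and side slope z = 2.4: A = (b + zy)y = (5.8 + 2.4×4.02)×4.02 = 62.1 m²; P = b + 2y√(1+z²) = 5.8 + 2×4.02×2.6 = 26.7 m. Hydraulic radius R = A/P = 62.1/26.7 = 2.326 m. Q_B = (1/0.039)·62.1·2.326^(2/3)·√0.0015 = 108.2 m³/s.
The larger discharge is 108.2 m³/s and the smaller is 14.64 m³/s; the ratio is 7.39.

7.39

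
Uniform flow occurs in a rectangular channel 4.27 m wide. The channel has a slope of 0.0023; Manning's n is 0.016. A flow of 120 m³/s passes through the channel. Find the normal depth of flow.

Manning's equation rearranged: A R^(2/3) = nQ / (1·√S) = 0.016 × 120 / (√0.0023) = 40.03.
Try y = 5.1 m: A R^(2/3) = 28.6 — short.
Try y = 8.68 m: A R^(2/3) = 53.07 — over.
Try y = 6.79 m: A R^(2/3) = 40.06 — ≈ 40.03.

y_n = 6.79 m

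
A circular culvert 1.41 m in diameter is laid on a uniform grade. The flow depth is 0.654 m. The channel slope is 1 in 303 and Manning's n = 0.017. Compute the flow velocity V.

For a circular section of diameter D = 1.41 m at depth y = 0.654 m, the central angle is θ = 2 arccos(1 − 2y/D) = 2.997 rad. Then A = (D²/8)(θ − sin θ) = 0.7089 m² and P = Dθ/2 = 2.113 m.
Hydraulic radius R = A/P = 0.7089/2.113 = 0.3355 m.
From Manning's equation, V = (1/n) R^(2/3) S^(1/2) = (1/0.017) × 0.3355^(2/3) × 0.0033^(1/2) = 1.63 m/s.

V = 1.63 m/s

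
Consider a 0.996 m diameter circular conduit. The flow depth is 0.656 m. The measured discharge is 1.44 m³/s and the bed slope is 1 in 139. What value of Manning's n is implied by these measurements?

For a circular section of diameter D = 0.996 m at depth y = 0.656 m, the central angle is θ = 2 arccos(1 − 2y/D) = 3.787 rad. Then A = (D²/8)(θ − sin θ) = 0.5443 m² and P = Dθ/2 = 1.886 m.
Hydraulic radius R = A/P = 0.5443/1.886 = 0.2886 m.
Rearranging Manning's equation: n = (1/Q) A R^(2/3) S^(1/2) = (1/1.44) × 0.5443 × 0.2886^(2/3) × √0.007194 = 0.014.

n = 0.014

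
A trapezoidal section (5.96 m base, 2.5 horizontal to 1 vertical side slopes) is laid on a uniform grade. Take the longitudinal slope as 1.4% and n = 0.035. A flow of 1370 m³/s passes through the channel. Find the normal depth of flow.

Manning's equation rearranged: A R^(2/3) = nQ / (1·√S) = 0.035 × 1370 / (√0.014) = 405.3.
Try y = 5.62 m: A R^(2/3) = 239.3 — low.
Try y = 8.59 m: A R^(2/3) = 643.6 — high.
Try y = 7.06 m: A R^(2/3) = 405.2 — close enough.

y_n = 7.06 m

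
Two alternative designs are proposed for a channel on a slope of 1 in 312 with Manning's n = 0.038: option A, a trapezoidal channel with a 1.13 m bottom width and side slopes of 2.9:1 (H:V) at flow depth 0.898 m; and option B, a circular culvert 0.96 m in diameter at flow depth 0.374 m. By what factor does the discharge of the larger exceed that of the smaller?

23.7

Channel A: With bottom width b = 1.13 m and side slope z = 2.9: A = (b + zy)y = (1.13 + 2.9×0.898)×0.898 = 3.353 m²; P = b + 2y√(1+z²) = 1.13 + 2×0.898×3.068 = 6.639 m. Hydraulic radius R = A/P = 3.353/6.639 = 0.5051 m. Q_A = (1/0.038)·3.353·0.5051^(2/3)·√0.003205 = 3.168 m³/s.
Channel B: For a circular section of diameter D = 0.96 m at depth y = 0.374 m, the central angle is θ = 2 arccos(1 − 2y/D) = 2.696 rad. Then A = (D²/8)(θ − sin θ) = 0.261 m² and P = Dθ/2 = 1.294 m. Hydraulic radius R = A/P = 0.261/1.294 = 0.2017 m. Q_B = (1/0.038)·0.261·0.2017^(2/3)·√0.003205 = 0.1337 m³/s.
The larger discharge is 3.168 m³/s and the smaller is 0.1337 m³/s; the ratio is 23.7.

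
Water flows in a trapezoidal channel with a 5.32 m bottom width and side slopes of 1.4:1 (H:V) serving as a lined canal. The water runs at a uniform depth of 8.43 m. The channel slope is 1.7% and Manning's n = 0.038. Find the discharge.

Q = 1290 m³/s

With bottom width b = 5.32 m and side slope z = 1.4: A = (b + zy)y = (5.32 + 1.4×8.43)×8.43 = 144.3 m²; P = b + 2y√(1+z²) = 5.32 + 2×8.43×1.72 = 34.33 m.
Hydraulic radius R = A/P = 144.3/34.33 = 4.205 m.
Manning's equation: Q = (1/n) A R^(2/3) S^(1/2) = (1/0.038) × 144.3 × 4.205^(2/3) × 0.017^(1/2) = 1290 m³/s.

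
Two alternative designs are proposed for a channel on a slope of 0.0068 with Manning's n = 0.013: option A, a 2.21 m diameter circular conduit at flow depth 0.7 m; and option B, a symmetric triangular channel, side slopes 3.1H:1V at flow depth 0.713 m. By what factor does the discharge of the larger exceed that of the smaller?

Channel A: For a circular section of diameter D = 2.21 m at depth y = 0.7 m, the central angle is θ = 2 arccos(1 − 2y/D) = 2.391 rad. Then A = (D²/8)(θ − sin θ) = 1.043 m² and P = Dθ/2 = 2.642 m. Hydraulic radius R = A/P = 1.043/2.642 = 0.3949 m. Q_A = (1/0.013)·1.043·0.3949^(2/3)·√0.0068 = 3.563 m³/s.
Channel B: For a triangular section with side slope z = 3.1: A = zy² = 3.1×0.713² = 1.576 m²; P = 2y√(1+z²) = 2×0.713×3.257 = 4.645 m. Hydraulic radius R = A/P = 1.576/4.645 = 0.3393 m. Q_B = (1/0.013)·1.576·0.3393^(2/3)·√0.0068 = 4.863 m³/s.
The larger discharge is 4.863 m³/s and the smaller is 3.563 m³/s; the ratio is 1.37.

1.37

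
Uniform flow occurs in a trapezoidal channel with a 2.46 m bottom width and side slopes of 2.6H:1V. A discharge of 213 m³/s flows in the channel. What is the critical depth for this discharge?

At critical depth, Q² T / (g A³) = 1, i.e. A³/T = Q²/g = 213²/9.81 = 4625.
Trying y = 2.62 m: A³/T = 891.3 — low.
Trying y = 4.84 m: A³/T = 13970 — high.
Trying y = 3.8 m: A³/T = 4640 — ≈ 4625.

y_c = 3.8 m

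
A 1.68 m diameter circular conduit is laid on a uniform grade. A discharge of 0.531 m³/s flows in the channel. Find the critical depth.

y_c = 0.354 m

At critical depth, Q² T / (g A³) = 1, i.e. A³/T = Q²/g = 0.531²/9.81 = 0.02874.
At y = 0.451 m: A³/T = 0.07381 — over.
At y = 0.244 m: A³/T = 0.006654 — short.
At y = 0.354 m: A³/T = 0.02869 — matches.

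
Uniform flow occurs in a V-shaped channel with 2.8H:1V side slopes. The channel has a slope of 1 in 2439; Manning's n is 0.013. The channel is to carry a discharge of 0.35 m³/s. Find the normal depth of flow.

Manning's equation rearranged: A R^(2/3) = nQ / (1·√S) = 0.013 × 0.35 / (√0.00041) = 0.2247.
At y = 0.422 m: A R^(2/3) = 0.1698 — short.
At y = 0.469 m: A R^(2/3) = 0.225 — close enough.

y_n = 0.469 m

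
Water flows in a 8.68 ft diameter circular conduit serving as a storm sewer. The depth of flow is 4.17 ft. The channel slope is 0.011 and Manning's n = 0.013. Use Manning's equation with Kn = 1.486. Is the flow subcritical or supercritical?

supercritical

For a circular section of diameter D = 8.68 ft at depth y = 4.17 ft, the central angle is θ = 2 arccos(1 − 2y/D) = 3.063 rad. Then A = (D²/8)(θ − sin θ) = 28.11 ft² and P = Dθ/2 = 13.29 ft.
Hydraulic radius R = A/P = 28.11/13.29 = 2.115 ft.
V = (1.486/n) R^(2/3) √S = (1.486/0.013) × 2.115^(2/3) × √0.011 = 19.75 ft/s. Hydraulic depth D_h = A/T = 28.11/8.673 = 3.241 ft.
Froude number Fr = V/√(g·D_h) = 19.75/√(32.2×3.241) = 1.93, which is greater than 1, so the flow is supercritical.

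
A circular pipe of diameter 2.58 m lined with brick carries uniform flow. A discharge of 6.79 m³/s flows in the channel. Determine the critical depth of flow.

At critical depth, Q² T / (g A³) = 1, i.e. A³/T = Q²/g = 6.79²/9.81 = 4.7.
At y = 0.827 m: A³/T = 1.254 — too small.
At y = 1.17 m: A³/T = 4.766 — ≈ 4.7.

y_c = 1.17 m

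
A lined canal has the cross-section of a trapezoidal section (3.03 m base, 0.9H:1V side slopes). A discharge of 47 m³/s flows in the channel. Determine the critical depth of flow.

At critical depth, Q² T / (g A³) = 1, i.e. A³/T = Q²/g = 47²/9.81 = 225.2.
Try y = 2.52 m: A³/T = 314.5 — high.
Try y = 1.85 m: A³/T = 103 — low.
Try y = 2.3 m: A³/T = 225.1 — matches.

y_c = 2.3 m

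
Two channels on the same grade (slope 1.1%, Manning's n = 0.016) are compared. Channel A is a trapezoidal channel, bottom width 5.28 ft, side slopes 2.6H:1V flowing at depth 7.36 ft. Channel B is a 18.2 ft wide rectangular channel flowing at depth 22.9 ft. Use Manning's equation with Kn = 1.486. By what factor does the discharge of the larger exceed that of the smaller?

Channel A: With bottom width b = 5.28 ft and side slope z = 2.6: A = (b + zy)y = (5.28 + 2.6×7.36)×7.36 = 179.7 ft²; P = b + 2y√(1+z²) = 5.28 + 2×7.36×2.786 = 46.29 ft. Hydraulic radius R = A/P = 179.7/46.29 = 3.882 ft. Q_A = (1.486/0.016)·179.7·3.882^(2/3)·√0.011 = 4324 ft³/s.
Channel B: Flow area A = b·y = 18.2 × 22.9 = 416.8 ft². Wetted perimeter P = b + 2y = 18.2 + 2×22.9 = 64 ft. Hydraulic radius R = A/P = 416.8/64 = 6.512 ft. Q_B = (1.486/0.016)·416.8·6.512^(2/3)·√0.011 = 14160 ft³/s.
The larger discharge is 14160 ft³/s and the smaller is 4324 ft³/s; the ratio is 3.27.

3.27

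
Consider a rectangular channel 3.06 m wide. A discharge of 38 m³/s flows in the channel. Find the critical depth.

For a rectangular channel, critical depth y_c = (q²/g)^(1/3) where q = Q/b = 38/3.06 = 12.42 m²/s.
So y_c = (12.42²/9.81)^(1/3) = 2.51 m.

y_c = 2.51 m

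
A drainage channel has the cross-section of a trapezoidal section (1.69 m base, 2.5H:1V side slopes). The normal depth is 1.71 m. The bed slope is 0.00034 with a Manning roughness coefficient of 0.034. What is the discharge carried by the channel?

Q = 5.29 m³/s

With bottom width b = 1.69 m and side slope z = 2.5: A = (b + zy)y = (1.69 + 2.5×1.71)×1.71 = 10.2 m²; P = b + 2y√(1+z²) = 1.69 + 2×1.71×2.693 = 10.9 m.
Hydraulic radius R = A/P = 10.2/10.9 = 0.9359 m.
Manning's equation: Q = (1/n) A R^(2/3) S^(1/2) = (1/0.034) × 10.2 × 0.9359^(2/3) × 0.00034^(1/2) = 5.29 m³/s.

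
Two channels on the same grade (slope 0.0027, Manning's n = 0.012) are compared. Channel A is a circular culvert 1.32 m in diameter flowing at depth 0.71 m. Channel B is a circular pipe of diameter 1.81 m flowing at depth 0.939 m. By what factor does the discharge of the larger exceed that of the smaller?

Channel A: For a circular section of diameter D = 1.32 m at depth y = 0.71 m, the central angle is θ = 2 arccos(1 − 2y/D) = 3.293 rad. Then A = (D²/8)(θ − sin θ) = 0.7502 m² and P = Dθ/2 = 2.174 m. Hydraulic radius R = A/P = 0.7502/2.174 = 0.3451 m. Q_A = (1/0.012)·0.7502·0.3451^(2/3)·√0.0027 = 1.598 m³/s.
Channel B: For a circular section of diameter D = 1.81 m at depth y = 0.939 m, the central angle is θ = 2 arccos(1 − 2y/D) = 3.217 rad. Then A = (D²/8)(θ − sin θ) = 1.348 m² and P = Dθ/2 = 2.911 m. Hydraulic radius R = A/P = 1.348/2.911 = 0.4631 m. Q_B = (1/0.012)·1.348·0.4631^(2/3)·√0.0027 = 3.494 m³/s.
The larger discharge is 3.494 m³/s and the smaller is 1.598 m³/s; the ratio is 2.19.

2.19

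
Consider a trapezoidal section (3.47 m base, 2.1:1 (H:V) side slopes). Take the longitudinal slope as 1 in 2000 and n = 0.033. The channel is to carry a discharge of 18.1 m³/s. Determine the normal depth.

y_n = 2.45 m

Manning's equation rearranged: A R^(2/3) = nQ / (1·√S) = 0.033 × 18.1 / (√0.0005) = 26.71.
Trying y = 1.79 m: A R^(2/3) = 13.76 — too small.
Trying y = 2.87 m: A R^(2/3) = 37.6 — too large.
Trying y = 2.45 m: A R^(2/3) = 26.66 — ≈ 26.71.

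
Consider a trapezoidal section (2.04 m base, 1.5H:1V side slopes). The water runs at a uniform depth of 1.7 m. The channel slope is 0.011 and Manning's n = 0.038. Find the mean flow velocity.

With bottom width b = 2.04 m and side slope z = 1.5: A = (b + zy)y = (2.04 + 1.5×1.7)×1.7 = 7.803 m²; P = b + 2y√(1+z²) = 2.04 + 2×1.7×1.803 = 8.169 m.
Hydraulic radius R = A/P = 7.803/8.169 = 0.9551 m.
From Manning's equation, V = (1/n) R^(2/3) S^(1/2) = (1/0.038) × 0.9551^(2/3) × 0.011^(1/2) = 2.68 m/s.

V = 2.68 m/s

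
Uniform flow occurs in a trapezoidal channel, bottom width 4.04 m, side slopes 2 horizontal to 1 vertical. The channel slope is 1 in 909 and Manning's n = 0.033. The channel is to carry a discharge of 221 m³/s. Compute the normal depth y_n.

y_n = 6.18 m

Manning's equation rearranged: A R^(2/3) = nQ / (1·√S) = 0.033 × 221 / (√0.0011) = 219.9.
At y = 7.56 m: A R^(2/3) = 354.4 — too large.
At y = 4.43 m: A R^(2/3) = 102.3 — too small.
At y = 6.18 m: A R^(2/3) = 220.1 — ≈ 219.9.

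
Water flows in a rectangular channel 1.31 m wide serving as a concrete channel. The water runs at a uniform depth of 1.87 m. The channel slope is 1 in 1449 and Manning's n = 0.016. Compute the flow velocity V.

V = 1.01 m/s

Flow area A = b·y = 1.31 × 1.87 = 2.45 m². Wetted perimeter P = b + 2y = 1.31 + 2×1.87 = 5.05 m.
Hydraulic radius R = A/P = 2.45/5.05 = 0.4851 m.
From Manning's equation, V = (1/n) R^(2/3) S^(1/2) = (1/0.016) × 0.4851^(2/3) × 0.0006901^(1/2) = 1.01 m/s.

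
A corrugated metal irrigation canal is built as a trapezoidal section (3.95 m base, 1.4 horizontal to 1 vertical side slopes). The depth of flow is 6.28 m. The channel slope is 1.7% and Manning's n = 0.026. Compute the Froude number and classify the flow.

supercritical

With bottom width b = 3.95 m and side slope z = 1.4: A = (b + zy)y = (3.95 + 1.4×6.28)×6.28 = 80.02 m²; P = b + 2y√(1+z²) = 3.95 + 2×6.28×1.72 = 25.56 m.
Hydraulic radius R = A/P = 80.02/25.56 = 3.131 m.
V = (1/n) R^(2/3) √S = (1/0.026) × 3.131^(2/3) × √0.017 = 10.73 m/s. Hydraulic depth D_h = A/T = 80.02/21.53 = 3.716 m.
Froude number Fr = V/√(g·D_h) = 10.73/√(9.81×3.716) = 1.78, which is greater than 1, so the flow is supercritical.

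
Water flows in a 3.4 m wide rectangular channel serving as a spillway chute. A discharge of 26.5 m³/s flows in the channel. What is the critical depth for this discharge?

For a rectangular channel, critical depth y_c = (q²/g)^(1/3) where q = Q/b = 26.5/3.4 = 7.794 m²/s.
So y_c = (7.794²/9.81)^(1/3) = 1.84 m.

y_c = 1.84 m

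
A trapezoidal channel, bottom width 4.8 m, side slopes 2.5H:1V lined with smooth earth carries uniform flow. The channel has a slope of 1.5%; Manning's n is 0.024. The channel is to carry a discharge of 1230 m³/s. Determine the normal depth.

y_n = 5.83 m

Manning's equation rearranged: A R^(2/3) = nQ / (1·√S) = 0.024 × 1230 / (√0.015) = 241.
Trying y = 4.29 m: A R^(2/3) = 119 — short.
Trying y = 7.07 m: A R^(2/3) = 380.5 — over.
Trying y = 5.83 m: A R^(2/3) = 241.2 — close enough.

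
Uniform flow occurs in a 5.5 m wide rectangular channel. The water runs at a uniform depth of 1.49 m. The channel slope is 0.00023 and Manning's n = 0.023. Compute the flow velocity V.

Flow area A = b·y = 5.5 × 1.49 = 8.195 m². Wetted perimeter P = b + 2y = 5.5 + 2×1.49 = 8.48 m.
Hydraulic radius R = A/P = 8.195/8.48 = 0.9664 m.
From Manning's equation, V = (1/n) R^(2/3) S^(1/2) = (1/0.023) × 0.9664^(2/3) × 0.00023^(1/2) = 0.645 m/s.

V = 0.645 m/s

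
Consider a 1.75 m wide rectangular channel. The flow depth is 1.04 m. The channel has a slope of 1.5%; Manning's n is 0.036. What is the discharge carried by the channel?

Q = 3.77 m³/s

Flow area A = b·y = 1.75 × 1.04 = 1.82 m². Wetted perimeter P = b + 2y = 1.75 + 2×1.04 = 3.83 m.
Hydraulic radius R = A/P = 1.82/3.83 = 0.4752 m.
Manning's equation: Q = (1/n) A R^(2/3) S^(1/2) = (1/0.036) × 1.82 × 0.4752^(2/3) × 0.015^(1/2) = 3.77 m³/s.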